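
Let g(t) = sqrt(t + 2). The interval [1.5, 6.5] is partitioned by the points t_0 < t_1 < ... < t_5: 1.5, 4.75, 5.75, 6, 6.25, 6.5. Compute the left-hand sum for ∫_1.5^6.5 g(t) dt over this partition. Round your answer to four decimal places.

10.7994

Subinterval widths: 3.25, 1, 0.25, 0.25, 0.25.
Left endpoints: 1.5, 4.75, 5.75, 6, 6.25.
g(1.5) ≈ 1.8708, g(4.75) ≈ 2.5981, g(5.75) ≈ 2.7839, g(6) ≈ 2.8284, g(6.25) ≈ 2.8723.
Sum = Σ Δt_i · g(t_i).
Sum ≈ 10.7994.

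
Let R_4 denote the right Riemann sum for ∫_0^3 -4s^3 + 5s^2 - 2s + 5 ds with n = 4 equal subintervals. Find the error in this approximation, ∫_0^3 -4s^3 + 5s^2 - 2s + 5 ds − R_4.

29.53125

Exact integral: ∫_0^3 f(s) ds = -30.
R_4 = -59.53125.
Error = -30 − (-59.53125) = 29.53125.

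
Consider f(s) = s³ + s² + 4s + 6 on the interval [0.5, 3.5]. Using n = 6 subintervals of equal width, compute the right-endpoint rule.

111.3125

Δs = (3.5 − 0.5)/6 = 0.5.
Right endpoints: 1, 1.5, 2, 2.5, 3, 3.5.
f(1) = 12, f(1.5) = 17.625, f(2) = 26, f(2.5) = 37.875, f(3) = 54, f(3.5) = 75.125.
Sum = Δs · [f(1) + f(1.5) + f(2) + ...].
Sum = 111.3125.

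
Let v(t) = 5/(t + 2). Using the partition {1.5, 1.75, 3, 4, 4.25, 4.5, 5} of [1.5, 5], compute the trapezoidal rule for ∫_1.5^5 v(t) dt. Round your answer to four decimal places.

Subinterval widths: 0.25, 1.25, 1, 0.25, 0.25, 0.5.
v(1.5) = 10/7, v(1.75) = 4/3, v(3) = 1, v(4) = 5/6, v(4.25) = 0.8, v(4.5) = 10/13, v(5) = 5/7.
On each subinterval the trapezoid contributes (Δt_i/2)·[v(t_{i-1}) + v(t_i)].
Sum ≈ 3.4914.

3.4914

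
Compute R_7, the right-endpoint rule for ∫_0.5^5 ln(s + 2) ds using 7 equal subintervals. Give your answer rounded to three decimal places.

Δs = (5 − 0.5)/7 = 9/14.
Right endpoints: 8/7, 25/14, 17/7, 43/14, 26/7, 61/14, 5.
f(8/7) ≈ 1.145, f(25/14) ≈ 1.331, f(17/7) ≈ 1.488, f(43/14) ≈ 1.624, f(26/7) ≈ 1.743, f(61/14) ≈ 1.850, f(5) ≈ 1.946.
Sum = Δs · [f(8/7) + f(25/14) + f(17/7) + ...].
Sum ≈ 7.153.

7.153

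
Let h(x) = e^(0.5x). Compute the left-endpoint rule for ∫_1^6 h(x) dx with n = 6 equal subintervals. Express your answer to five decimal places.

29.72356

Δx = (6 − 1)/6 = 5/6.
Left endpoints: 1, 11/6, 8/3, 3.5, 13/3, 31/6.
h(1) ≈ 1.64872, h(11/6) ≈ 2.50094, h(8/3) ≈ 3.79367, h(3.5) ≈ 5.75460, h(13/3) ≈ 8.72914, h(31/6) ≈ 13.24120.
Sum = Δx · [h(1) + h(11/6) + h(8/3) + ...].
Sum ≈ 29.72356.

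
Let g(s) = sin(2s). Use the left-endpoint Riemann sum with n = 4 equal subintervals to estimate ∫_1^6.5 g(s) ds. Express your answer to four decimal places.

0.1558

Δs = (6.5 − 1)/4 = 1.375.
Left endpoints: 1, 2.375, 3.75, 5.125.
g(1) ≈ 0.9093, g(2.375) ≈ -0.9993, g(3.75) ≈ 0.9380, g(5.125) ≈ -0.7347.
Sum = Δs · [g(1) + g(2.375) + g(3.75) + g(5.125)].
Sum ≈ 0.1558.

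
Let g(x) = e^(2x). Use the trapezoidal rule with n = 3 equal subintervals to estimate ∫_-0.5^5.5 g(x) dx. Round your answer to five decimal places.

Δx = (5.5 − (-0.5))/3 = 2.
g(-0.5) ≈ 0.36788, g(1.5) ≈ 20.08554, g(3.5) ≈ 1096.63316, g(5.5) ≈ 59874.14172.
T_3 = (Δx/2)·[g(x_0) + 2g(x_1) + 2g(x_2) + g(x_3)].
Sum ≈ 62107.94699.

62107.94699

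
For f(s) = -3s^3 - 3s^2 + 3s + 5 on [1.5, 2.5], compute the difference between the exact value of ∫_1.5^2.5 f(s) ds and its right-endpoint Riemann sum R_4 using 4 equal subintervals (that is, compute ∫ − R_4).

Exact integral: ∫_1.5^2.5 f(s) ds = -26.75.
R_4 = -32.6875.
Error = -26.75 − (-32.6875) = 5.9375.

5.9375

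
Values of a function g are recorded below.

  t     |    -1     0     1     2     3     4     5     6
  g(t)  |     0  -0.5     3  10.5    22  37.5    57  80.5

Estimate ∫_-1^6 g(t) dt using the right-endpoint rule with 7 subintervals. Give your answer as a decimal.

210

Δt = 1.
Sum = 1·[(-0.5) + 3 + 10.5 + 22 + 37.5 + 57 + 80.5] = 210.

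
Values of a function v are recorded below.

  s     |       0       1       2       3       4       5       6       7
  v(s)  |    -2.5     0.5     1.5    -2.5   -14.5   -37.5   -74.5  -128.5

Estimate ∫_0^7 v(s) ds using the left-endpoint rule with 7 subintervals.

-129.5

Δs = 1.
Sum = 1·[(-2.5) + 0.5 + 1.5 + (-2.5) + (-14.5) + (-37.5) + (-74.5)] = -129.5.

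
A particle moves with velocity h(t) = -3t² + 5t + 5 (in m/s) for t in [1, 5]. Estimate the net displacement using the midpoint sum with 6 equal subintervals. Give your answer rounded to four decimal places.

-43.5556

Δt = (5 − 1)/6 = 2/3.
Midpoints: 4/3, 2, 8/3, 10/3, 4, 14/3.
h(4/3) = 19/3, h(2) = 3, h(8/3) = -3, h(10/3) = -35/3, h(4) = -23, h(14/3) = -37.
Sum = Δt · [h(4/3) + h(2) + h(8/3) + ...].
Sum ≈ -43.5556.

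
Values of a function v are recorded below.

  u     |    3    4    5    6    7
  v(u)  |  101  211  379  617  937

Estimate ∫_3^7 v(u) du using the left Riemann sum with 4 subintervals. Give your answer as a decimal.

Δu = 1.
Sum = 1·[101 + 211 + 379 + 617] = 1308.

1308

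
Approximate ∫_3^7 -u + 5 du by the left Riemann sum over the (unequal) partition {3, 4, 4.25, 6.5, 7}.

Subinterval widths: 1, 0.25, 2.25, 0.5.
Left endpoints: 3, 4, 4.25, 6.5.
f(3) = 2, f(4) = 1, f(4.25) = 0.75, f(6.5) = -1.5.
Sum = Σ Δu_i · f(u_i).
Sum = 3.1875.

3.1875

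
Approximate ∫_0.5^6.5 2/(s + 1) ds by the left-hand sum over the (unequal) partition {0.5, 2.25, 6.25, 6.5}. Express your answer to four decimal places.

4.8638

Subinterval widths: 1.75, 4, 0.25.
Left endpoints: 0.5, 2.25, 6.25.
f(0.5) = 4/3, f(2.25) = 8/13, f(6.25) = 8/29.
Sum = Σ Δs_i · f(s_i).
Sum ≈ 4.8638.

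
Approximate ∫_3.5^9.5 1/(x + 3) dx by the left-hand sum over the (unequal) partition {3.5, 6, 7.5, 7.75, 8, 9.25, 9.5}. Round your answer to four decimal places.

Subinterval widths: 2.5, 1.5, 0.25, 0.25, 1.25, 0.25.
Left endpoints: 3.5, 6, 7.5, 7.75, 8, 9.25.
f(3.5) = 2/13, f(6) = 1/9, f(7.5) = 2/21, f(7.75) = 4/43, f(8) = 1/11, f(9.25) = 4/49.
Sum = Σ Δx_i · f(x_i).
Sum ≈ 0.7324.

0.7324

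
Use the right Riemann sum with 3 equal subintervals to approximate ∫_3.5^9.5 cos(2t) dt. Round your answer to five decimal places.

Δt = (9.5 − 3.5)/3 = 2.
Right endpoints: 5.5, 7.5, 9.5.
f(5.5) ≈ 0.00443, f(7.5) ≈ -0.75969, f(9.5) ≈ 0.98870.
Sum = Δt · [f(5.5) + f(7.5) + f(9.5)].
Sum ≈ 0.46688.

0.46688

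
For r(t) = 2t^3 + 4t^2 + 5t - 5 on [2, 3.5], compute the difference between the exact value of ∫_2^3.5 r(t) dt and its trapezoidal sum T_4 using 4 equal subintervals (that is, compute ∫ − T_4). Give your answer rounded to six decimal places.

-0.720703

Exact integral: ∫_2^3.5 r(t) dt = 126.65625.
T_4 ≈ 127.37695312.
Error ≈ 126.65625 − 127.37695312 ≈ -0.720703.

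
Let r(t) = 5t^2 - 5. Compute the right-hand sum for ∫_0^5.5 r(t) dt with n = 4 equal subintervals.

362.44140625

Δt = (5.5 − 0)/4 = 1.375.
Right endpoints: 1.375, 2.75, 4.125, 5.5.
r(1.375) = 4.453125, r(2.75) = 32.8125, r(4.125) = 80.078125, r(5.5) = 146.25.
Sum = Δt · [r(1.375) + r(2.75) + r(4.125) + r(5.5)].
Sum = 362.44140625.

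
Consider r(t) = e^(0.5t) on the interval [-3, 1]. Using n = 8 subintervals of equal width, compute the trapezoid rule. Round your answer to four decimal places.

2.8660

Δt = (1 − (-3))/8 = 0.5.
r(-3) ≈ 0.2231, r(-2.5) ≈ 0.2865, r(-2) ≈ 0.3679, r(-1.5) ≈ 0.4724, r(-1) ≈ 0.6065, r(-0.5) ≈ 0.7788, r(0) ≈ 1.0000, r(0.5) ≈ 1.2840, r(1) ≈ 1.6487.
T_8 = (Δt/2)·[r(t_0) + 2r(t_1) + ... + 2r(t_{7}) + r(t_8)].
Sum ≈ 2.8660.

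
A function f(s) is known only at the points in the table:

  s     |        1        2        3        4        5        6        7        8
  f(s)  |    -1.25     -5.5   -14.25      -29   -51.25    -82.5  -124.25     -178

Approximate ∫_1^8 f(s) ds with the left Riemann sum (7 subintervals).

Δs = 1.
Sum = 1·[(-1.25) + (-5.5) + (-14.25) + (-29) + (-51.25) + (-82.5) + (-124.25)] = -308.

-308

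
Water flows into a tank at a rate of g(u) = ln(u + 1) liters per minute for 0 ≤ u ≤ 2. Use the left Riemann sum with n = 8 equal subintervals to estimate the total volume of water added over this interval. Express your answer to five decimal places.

1.15505

Δu = (2 − 0)/8 = 0.25.
Left endpoints: 0, 0.25, 0.5, 0.75, 1, 1.25, 1.5, 1.75.
g(0) ≈ 0.00000, g(0.25) ≈ 0.22314, g(0.5) ≈ 0.40547, g(0.75) ≈ 0.55962, g(1) ≈ 0.69315, g(1.25) ≈ 0.81093, g(1.5) ≈ 0.91629, g(1.75) ≈ 1.01160.
Sum = Δu · [g(0) + g(0.25) + g(0.5) + ...].
Sum ≈ 1.15505.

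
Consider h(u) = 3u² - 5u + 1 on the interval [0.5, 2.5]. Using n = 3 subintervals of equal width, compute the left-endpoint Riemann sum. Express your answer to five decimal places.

0.27778

Δu = (2.5 − 0.5)/3 = 2/3.
Left endpoints: 0.5, 7/6, 11/6.
h(0.5) = -0.75, h(7/6) = -0.75, h(11/6) = 23/12.
Sum = Δu · [h(0.5) + h(7/6) + h(11/6)].
Sum ≈ 0.27778.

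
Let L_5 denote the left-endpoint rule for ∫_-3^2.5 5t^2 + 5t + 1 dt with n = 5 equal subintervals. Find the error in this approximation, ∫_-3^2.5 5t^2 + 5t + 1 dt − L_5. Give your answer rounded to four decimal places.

Exact integral: ∫_-3^2.5 f(t) dt ≈ 69.666667.
L_5 = 67.65.
Error ≈ 69.666667 − 67.65 ≈ 2.0167.

2.0167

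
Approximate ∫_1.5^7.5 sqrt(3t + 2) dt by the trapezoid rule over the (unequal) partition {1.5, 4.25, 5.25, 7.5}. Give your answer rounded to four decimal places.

Subinterval widths: 2.75, 1, 2.25.
f(1.5) ≈ 2.5495, f(4.25) ≈ 3.8406, f(5.25) ≈ 4.2131, f(7.5) ≈ 4.9497.
On each subinterval the trapezoid contributes (Δt_i/2)·[f(t_{i-1}) + f(t_i)].
Sum ≈ 23.1214.

23.1214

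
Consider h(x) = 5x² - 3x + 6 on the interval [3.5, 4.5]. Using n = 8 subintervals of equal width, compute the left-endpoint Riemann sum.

72.1171875

Δx = (4.5 − 3.5)/8 = 0.125.
Left endpoints: 3.5, 3.625, 3.75, 3.875, 4, 4.125, 4.25, 4.375.
h(3.5) = 56.75, h(3.625) = 60.828125, h(3.75) = 65.0625, h(3.875) = 69.453125, h(4) = 74, h(4.125) = 78.703125, h(4.25) = 83.5625, h(4.375) = 88.578125.
Sum = Δx · [h(3.5) + h(3.625) + h(3.75) + ...].
Sum = 72.1171875.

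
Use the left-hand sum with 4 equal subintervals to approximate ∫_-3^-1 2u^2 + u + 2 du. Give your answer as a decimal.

Δu = (-1 − (-3))/4 = 0.5.
Left endpoints: -3, -2.5, -2, -1.5.
f(-3) = 17, f(-2.5) = 12, f(-2) = 8, f(-1.5) = 5.
Sum = Δu · [f(-3) + f(-2.5) + f(-2) + f(-1.5)].
Sum = 21.

21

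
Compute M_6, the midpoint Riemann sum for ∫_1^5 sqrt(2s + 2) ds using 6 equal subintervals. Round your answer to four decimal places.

11.1936

Δs = (5 − 1)/6 = 2/3.
Midpoints: 4/3, 2, 8/3, 10/3, 4, 14/3.
f(4/3) ≈ 2.1602, f(2) ≈ 2.4495, f(8/3) ≈ 2.7080, f(10/3) ≈ 2.9439, f(4) ≈ 3.1623, f(14/3) ≈ 3.3665.
Sum = Δs · [f(4/3) + f(2) + f(8/3) + ...].
Sum ≈ 11.1936.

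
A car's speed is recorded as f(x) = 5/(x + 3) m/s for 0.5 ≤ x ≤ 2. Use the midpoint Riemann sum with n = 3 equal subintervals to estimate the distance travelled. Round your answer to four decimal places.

1.7812

Δx = (2 − 0.5)/3 = 0.5.
Midpoints: 0.75, 1.25, 1.75.
f(0.75) = 4/3, f(1.25) = 20/17, f(1.75) = 20/19.
Sum = Δx · [f(0.75) + f(1.25) + f(1.75)].
Sum ≈ 1.7812.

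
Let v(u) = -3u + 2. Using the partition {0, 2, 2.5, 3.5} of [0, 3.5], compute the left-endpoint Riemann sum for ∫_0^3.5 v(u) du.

-3.5

Subinterval widths: 2, 0.5, 1.
Left endpoints: 0, 2, 2.5.
v(0) = 2, v(2) = -4, v(2.5) = -5.5.
Sum = Σ Δu_i · v(u_i).
Sum = -3.5.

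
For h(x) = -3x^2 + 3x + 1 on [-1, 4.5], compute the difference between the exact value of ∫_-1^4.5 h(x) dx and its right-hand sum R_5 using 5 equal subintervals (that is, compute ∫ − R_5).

Exact integral: ∫_-1^4.5 h(x) dx = -57.75.
R_5 = -83.765.
Error = -57.75 − (-83.765) = 26.015.

26.015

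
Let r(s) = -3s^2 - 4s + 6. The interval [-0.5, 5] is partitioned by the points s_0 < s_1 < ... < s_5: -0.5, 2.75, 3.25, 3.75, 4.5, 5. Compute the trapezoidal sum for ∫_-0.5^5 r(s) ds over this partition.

-159.1875

Subinterval widths: 3.25, 0.5, 0.5, 0.75, 0.5.
r(-0.5) = 7.25, r(2.75) = -27.6875, r(3.25) = -38.6875, r(3.75) = -51.1875, r(4.5) = -72.75, r(5) = -89.
On each subinterval the trapezoid contributes (Δs_i/2)·[r(s_{i-1}) + r(s_i)].
Sum = -159.1875.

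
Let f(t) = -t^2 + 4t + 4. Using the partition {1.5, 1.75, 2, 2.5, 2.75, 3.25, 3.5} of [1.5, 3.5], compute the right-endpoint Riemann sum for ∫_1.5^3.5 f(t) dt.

Subinterval widths: 0.25, 0.25, 0.5, 0.25, 0.5, 0.25.
Right endpoints: 1.75, 2, 2.5, 2.75, 3.25, 3.5.
f(1.75) = 7.9375, f(2) = 8, f(2.5) = 7.75, f(2.75) = 7.4375, f(3.25) = 6.4375, f(3.5) = 5.75.
Sum = Σ Δt_i · f(t_i).
Sum = 14.375.

14.375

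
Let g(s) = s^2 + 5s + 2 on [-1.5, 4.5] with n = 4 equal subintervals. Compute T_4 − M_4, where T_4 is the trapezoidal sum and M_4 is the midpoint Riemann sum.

T_4 = 90.75.
M_4 = 87.375.
T_4 − M_4 = 3.375.

3.375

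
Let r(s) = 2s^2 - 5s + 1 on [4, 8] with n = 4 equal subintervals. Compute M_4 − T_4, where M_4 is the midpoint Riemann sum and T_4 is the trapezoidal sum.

-2

M_4 = 182.
T_4 = 184.
M_4 − T_4 = -2.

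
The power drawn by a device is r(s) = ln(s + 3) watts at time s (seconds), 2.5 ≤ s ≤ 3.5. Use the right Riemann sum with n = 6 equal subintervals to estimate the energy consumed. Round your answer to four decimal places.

Δs = (3.5 − 2.5)/6 = 1/6.
Right endpoints: 8/3, 17/6, 3, 19/6, 10/3, 3.5.
r(8/3) ≈ 1.7346, r(17/6) ≈ 1.7636, r(3) ≈ 1.7918, r(19/6) ≈ 1.8192, r(10/3) ≈ 1.8458, r(3.5) ≈ 1.8718.
Sum = Δs · [r(8/3) + r(17/6) + r(3) + ...].
Sum ≈ 1.8045.

1.8045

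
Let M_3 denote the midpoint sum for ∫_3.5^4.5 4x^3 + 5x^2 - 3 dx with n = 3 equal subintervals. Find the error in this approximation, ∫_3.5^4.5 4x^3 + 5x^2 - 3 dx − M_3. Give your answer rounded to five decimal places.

Exact integral: ∫_3.5^4.5 f(x) dx ≈ 337.4166667.
M_3 ≈ 336.9259259.
Error ≈ 337.4166667 − 336.9259259 ≈ 0.49074.

0.49074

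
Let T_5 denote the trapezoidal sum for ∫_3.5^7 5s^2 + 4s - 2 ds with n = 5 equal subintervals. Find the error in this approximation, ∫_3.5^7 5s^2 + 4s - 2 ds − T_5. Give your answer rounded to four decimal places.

-1.4292

Exact integral: ∫_3.5^7 f(s) ds ≈ 566.708333.
T_5 = 568.1375.
Error ≈ 566.708333 − 568.1375 ≈ -1.4292.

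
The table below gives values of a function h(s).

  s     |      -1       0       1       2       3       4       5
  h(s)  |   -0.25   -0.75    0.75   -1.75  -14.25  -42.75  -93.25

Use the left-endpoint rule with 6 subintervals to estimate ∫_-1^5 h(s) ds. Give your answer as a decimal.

-59

Δs = 1.
Sum = 1·[(-0.25) + (-0.75) + 0.75 + (-1.75) + (-14.25) + (-42.75)] = -59.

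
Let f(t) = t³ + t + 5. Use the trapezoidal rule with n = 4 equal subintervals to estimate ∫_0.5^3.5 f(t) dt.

60.1875

Δt = (3.5 − 0.5)/4 = 0.75.
f(0.5) = 5.625, f(1.25) = 8.203125, f(2) = 15, f(2.75) = 28.546875, f(3.5) = 51.375.
T_4 = (Δt/2)·[f(t_0) + 2f(t_1) + 2f(t_2) + 2f(t_3) + f(t_4)].
Sum = 60.1875.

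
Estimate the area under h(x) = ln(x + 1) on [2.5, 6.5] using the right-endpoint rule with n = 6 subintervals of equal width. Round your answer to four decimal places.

Δx = (6.5 − 2.5)/6 = 2/3.
Right endpoints: 19/6, 23/6, 4.5, 31/6, 35/6, 6.5.
h(19/6) ≈ 1.4271, h(23/6) ≈ 1.5755, h(4.5) ≈ 1.7047, h(31/6) ≈ 1.8192, h(35/6) ≈ 1.9218, h(6.5) ≈ 2.0149.
Sum = Δx · [h(19/6) + h(23/6) + h(4.5) + ...].
Sum ≈ 6.9755.

6.9755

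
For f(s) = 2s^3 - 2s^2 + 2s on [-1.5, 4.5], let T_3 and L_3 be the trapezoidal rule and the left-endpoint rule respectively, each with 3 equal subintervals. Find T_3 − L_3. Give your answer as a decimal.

T_3 = 185.5.
L_3 = 20.5.
T_3 − L_3 = 165.

165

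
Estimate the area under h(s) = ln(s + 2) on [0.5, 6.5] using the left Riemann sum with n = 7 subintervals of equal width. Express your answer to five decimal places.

9.35816

Δs = (6.5 − 0.5)/7 = 6/7.
Left endpoints: 0.5, 19/14, 31/14, 43/14, 55/14, 67/14, 79/14.
h(0.5) ≈ 0.91629, h(19/14) ≈ 1.21109, h(31/14) ≈ 1.43848, h(43/14) ≈ 1.62362, h(55/14) ≈ 1.77978, h(67/14) ≈ 1.91482, h(79/14) ≈ 2.03377.
Sum = Δs · [h(0.5) + h(19/14) + h(31/14) + ...].
Sum ≈ 9.35816.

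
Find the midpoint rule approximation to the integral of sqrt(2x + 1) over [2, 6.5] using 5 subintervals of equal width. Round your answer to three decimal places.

Δx = (6.5 − 2)/5 = 0.9.
Midpoints: 2.45, 3.35, 4.25, 5.15, 6.05.
f(2.45) ≈ 2.429, f(3.35) ≈ 2.775, f(4.25) ≈ 3.082, f(5.15) ≈ 3.362, f(6.05) ≈ 3.619.
Sum = Δx · [f(2.45) + f(3.35) + f(4.25) + f(5.15) + f(6.05)].
Sum ≈ 13.740.

13.740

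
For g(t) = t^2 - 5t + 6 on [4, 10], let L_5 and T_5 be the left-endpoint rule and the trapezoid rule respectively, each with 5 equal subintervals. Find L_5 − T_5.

L_5 = 107.04.
T_5 = 139.44.
L_5 − T_5 = -32.4.

-32.4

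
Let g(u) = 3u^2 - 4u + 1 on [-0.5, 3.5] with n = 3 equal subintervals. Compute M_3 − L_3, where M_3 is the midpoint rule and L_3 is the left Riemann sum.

M_3 ≈ 21.222222.
L_3 ≈ 13.222222.
M_3 − L_3 = 8.

8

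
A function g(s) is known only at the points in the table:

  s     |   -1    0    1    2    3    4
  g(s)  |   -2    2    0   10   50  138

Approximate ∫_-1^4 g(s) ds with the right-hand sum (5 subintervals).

Δs = 1.
Sum = 1·[2 + 0 + 10 + 50 + 138] = 200.

200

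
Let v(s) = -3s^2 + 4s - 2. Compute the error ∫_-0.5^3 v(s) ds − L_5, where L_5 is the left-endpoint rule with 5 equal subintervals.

-3.43

Exact integral: ∫_-0.5^3 v(s) ds = -16.625.
L_5 = -13.195.
Error = -16.625 − (-13.195) = -3.43.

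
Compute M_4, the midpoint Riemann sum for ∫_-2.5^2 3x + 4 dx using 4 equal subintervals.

14.625

Δx = (2 − (-2.5))/4 = 1.125.
Midpoints: -1.9375, -0.8125, 0.3125, 1.4375.
f(-1.9375) = -1.8125, f(-0.8125) = 1.5625, f(0.3125) = 4.9375, f(1.4375) = 8.3125.
Sum = Δx · [f(-1.9375) + f(-0.8125) + f(0.3125) + f(1.4375)].
Sum = 14.625.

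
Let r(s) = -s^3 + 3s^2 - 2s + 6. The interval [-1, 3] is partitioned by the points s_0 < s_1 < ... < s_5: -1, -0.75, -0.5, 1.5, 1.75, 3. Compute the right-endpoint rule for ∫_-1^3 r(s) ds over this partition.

Subinterval widths: 0.25, 0.25, 2, 0.25, 1.25.
Right endpoints: -0.75, -0.5, 1.5, 1.75, 3.
r(-0.75) = 9.609375, r(-0.5) = 7.875, r(1.5) = 6.375, r(1.75) = 6.328125, r(3) = 0.
Sum = Σ Δs_i · r(s_i).
Sum = 18.703125.

18.703125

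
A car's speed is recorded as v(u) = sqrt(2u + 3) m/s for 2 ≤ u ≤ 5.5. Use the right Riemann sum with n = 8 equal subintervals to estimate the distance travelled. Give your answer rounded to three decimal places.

Δu = (5.5 − 2)/8 = 0.4375.
Right endpoints: 2.4375, 2.875, 3.3125, 3.75, 4.1875, 4.625, 5.0625, 5.5.
v(2.4375) ≈ 2.806, v(2.875) ≈ 2.958, v(3.3125) ≈ 3.102, v(3.75) ≈ 3.240, v(4.1875) ≈ 3.373, v(4.625) ≈ 3.500, v(5.0625) ≈ 3.623, v(5.5) ≈ 3.742.
Sum = Δu · [v(2.4375) + v(2.875) + v(3.3125) + ...].
Sum ≈ 11.526.

11.526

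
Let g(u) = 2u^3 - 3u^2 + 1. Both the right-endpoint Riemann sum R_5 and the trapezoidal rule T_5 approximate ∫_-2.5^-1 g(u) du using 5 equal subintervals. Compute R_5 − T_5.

6.75

R_5 = -25.71.
T_5 = -32.46.
R_5 − T_5 = 6.75.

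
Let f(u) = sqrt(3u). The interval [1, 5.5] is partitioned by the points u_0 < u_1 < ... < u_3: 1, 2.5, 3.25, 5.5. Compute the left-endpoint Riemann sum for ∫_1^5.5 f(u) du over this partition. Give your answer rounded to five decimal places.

11.67766

Subinterval widths: 1.5, 0.75, 2.25.
Left endpoints: 1, 2.5, 3.25.
f(1) ≈ 1.73205, f(2.5) ≈ 2.73861, f(3.25) ≈ 3.12250.
Sum = Σ Δu_i · f(u_i).
Sum ≈ 11.67766.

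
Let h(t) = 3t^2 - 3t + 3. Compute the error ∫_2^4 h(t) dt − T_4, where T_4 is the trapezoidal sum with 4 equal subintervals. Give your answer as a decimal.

-0.25

Exact integral: ∫_2^4 h(t) dt = 44.
T_4 = 44.25.
Error = 44 − 44.25 = -0.25.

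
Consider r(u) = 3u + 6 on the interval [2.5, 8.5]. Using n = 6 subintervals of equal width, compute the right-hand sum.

144

Δu = (8.5 − 2.5)/6 = 1.
Right endpoints: 3.5, 4.5, 5.5, 6.5, 7.5, 8.5.
r(3.5) = 16.5, r(4.5) = 19.5, r(5.5) = 22.5, r(6.5) = 25.5, r(7.5) = 28.5, r(8.5) = 31.5.
Sum = Δu · [r(3.5) + r(4.5) + r(5.5) + ...].
Sum = 144.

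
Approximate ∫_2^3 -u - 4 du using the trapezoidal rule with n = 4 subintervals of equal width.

Δu = (3 − 2)/4 = 0.25.
f(2) = -6, f(2.25) = -6.25, f(2.5) = -6.5, f(2.75) = -6.75, f(3) = -7.
T_4 = (Δu/2)·[f(u_0) + 2f(u_1) + 2f(u_2) + 2f(u_3) + f(u_4)].
Sum = -6.5.

-6.5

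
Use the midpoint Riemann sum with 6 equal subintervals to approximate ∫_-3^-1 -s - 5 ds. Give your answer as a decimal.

-6

Δs = (-1 − (-3))/6 = 1/3.
Midpoints: -17/6, -2.5, -13/6, -11/6, -1.5, -7/6.
f(-17/6) = -13/6, f(-2.5) = -2.5, f(-13/6) = -17/6, f(-11/6) = -19/6, f(-1.5) = -3.5, f(-7/6) = -23/6.
Sum = Δs · [f(-17/6) + f(-2.5) + f(-13/6) + ...].
Sum = -6.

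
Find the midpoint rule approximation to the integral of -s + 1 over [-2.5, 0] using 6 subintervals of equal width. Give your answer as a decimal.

5.625

Δs = (0 − (-2.5))/6 = 5/12.
Midpoints: -55/24, -1.875, -35/24, -25/24, -0.625, -5/24.
f(-55/24) = 79/24, f(-1.875) = 2.875, f(-35/24) = 59/24, f(-25/24) = 49/24, f(-0.625) = 1.625, f(-5/24) = 29/24.
Sum = Δs · [f(-55/24) + f(-1.875) + f(-35/24) + ...].
Sum = 5.625.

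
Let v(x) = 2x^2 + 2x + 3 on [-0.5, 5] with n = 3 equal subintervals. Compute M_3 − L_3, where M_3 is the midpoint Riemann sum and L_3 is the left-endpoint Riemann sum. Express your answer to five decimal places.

46.21528

M_3 ≈ 121.5856481.
L_3 ≈ 75.3703704.
M_3 − L_3 ≈ 46.21528.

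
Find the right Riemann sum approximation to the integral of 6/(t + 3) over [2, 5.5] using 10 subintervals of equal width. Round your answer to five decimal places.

3.09890

Δt = (5.5 − 2)/10 = 0.35.
Right endpoints: 2.35, 2.7, 3.05, 3.4, 3.75, 4.1, 4.45, 4.8, 5.15, 5.5.
f(2.35) = 120/107, f(2.7) = 20/19, f(3.05) = 120/121, f(3.4) = 0.9375, f(3.75) = 8/9, f(4.1) = 60/71, f(4.45) = 120/149, f(4.8) = 10/13, f(5.15) = 120/163, f(5.5) = 12/17.
Sum = Δt · [f(2.35) + f(2.7) + f(3.05) + ...].
Sum ≈ 3.09890.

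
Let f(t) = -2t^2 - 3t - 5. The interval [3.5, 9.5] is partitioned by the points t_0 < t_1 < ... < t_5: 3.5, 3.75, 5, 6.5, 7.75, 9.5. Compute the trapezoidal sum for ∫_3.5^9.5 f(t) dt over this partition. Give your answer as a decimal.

Subinterval widths: 0.25, 1.25, 1.5, 1.25, 1.75.
f(3.5) = -40, f(3.75) = -44.375, f(5) = -70, f(6.5) = -109, f(7.75) = -148.375, f(9.5) = -214.
On each subinterval the trapezoid contributes (Δt_i/2)·[f(t_{i-1}) + f(t_i)].
Sum = -694.21875.

-694.21875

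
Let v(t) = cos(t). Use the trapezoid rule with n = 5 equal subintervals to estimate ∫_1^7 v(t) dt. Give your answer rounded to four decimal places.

Δt = (7 − 1)/5 = 1.2.
v(1) ≈ 0.5403, v(2.2) ≈ -0.5885, v(3.4) ≈ -0.9668, v(4.6) ≈ -0.1122, v(5.8) ≈ 0.8855, v(7) ≈ 0.7539.
T_5 = (Δt/2)·[v(t_0) + 2v(t_1) + ... + 2v(t_{4}) + v(t_5)].
Sum ≈ -0.1618.

-0.1618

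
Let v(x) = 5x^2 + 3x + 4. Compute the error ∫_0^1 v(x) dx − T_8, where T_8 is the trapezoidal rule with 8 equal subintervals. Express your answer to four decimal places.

Exact integral: ∫_0^1 v(x) dx ≈ 7.166667.
T_8 = 7.1796875.
Error ≈ 7.166667 − 7.1796875 ≈ -0.0130.

-0.0130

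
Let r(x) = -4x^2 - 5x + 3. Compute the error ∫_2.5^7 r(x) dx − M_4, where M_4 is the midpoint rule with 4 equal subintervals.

-1.8984375

Exact integral: ∫_2.5^7 r(x) dx = -529.875.
M_4 = -527.9765625.
Error = -529.875 − (-527.9765625) = -1.8984375.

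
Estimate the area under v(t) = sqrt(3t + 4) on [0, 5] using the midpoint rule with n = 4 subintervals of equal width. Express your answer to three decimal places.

Δt = (5 − 0)/4 = 1.25.
Midpoints: 0.625, 1.875, 3.125, 4.375.
v(0.625) ≈ 2.424, v(1.875) ≈ 3.102, v(3.125) ≈ 3.657, v(4.375) ≈ 4.138.
Sum = Δt · [v(0.625) + v(1.875) + v(3.125) + v(4.375)].
Sum ≈ 16.652.

16.652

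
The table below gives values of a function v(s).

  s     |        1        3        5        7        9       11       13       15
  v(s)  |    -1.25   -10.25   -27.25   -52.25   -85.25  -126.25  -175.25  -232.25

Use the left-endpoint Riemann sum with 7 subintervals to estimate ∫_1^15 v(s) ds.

Δs = 2.
Sum = 2·[(-1.25) + (-10.25) + (-27.25) + (-52.25) + (-85.25) + (-126.25) + (-175.25)] = -955.5.

-955.5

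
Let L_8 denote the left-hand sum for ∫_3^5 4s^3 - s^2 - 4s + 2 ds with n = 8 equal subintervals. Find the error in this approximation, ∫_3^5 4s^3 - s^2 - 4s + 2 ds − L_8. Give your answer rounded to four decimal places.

Exact integral: ∫_3^5 f(s) ds ≈ 483.333333.
L_8 = 438.3125.
Error ≈ 483.333333 − 438.3125 ≈ 45.0208.

45.0208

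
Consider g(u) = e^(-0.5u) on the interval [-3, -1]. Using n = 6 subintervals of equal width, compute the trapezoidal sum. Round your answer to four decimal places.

Δu = (-1 − (-3))/6 = 1/3.
g(-3) ≈ 4.4817, g(-8/3) ≈ 3.7937, g(-7/3) ≈ 3.2113, g(-2) ≈ 2.7183, g(-5/3) ≈ 2.3010, g(-4/3) ≈ 1.9477, g(-1) ≈ 1.6487.
T_6 = (Δu/2)·[g(u_0) + 2g(u_1) + ... + 2g(u_{5}) + g(u_6)].
Sum ≈ 5.6790.

5.6790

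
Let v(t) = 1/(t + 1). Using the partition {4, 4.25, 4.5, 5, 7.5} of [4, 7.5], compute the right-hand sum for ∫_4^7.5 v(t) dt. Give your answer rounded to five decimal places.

0.47052

Subinterval widths: 0.25, 0.25, 0.5, 2.5.
Right endpoints: 4.25, 4.5, 5, 7.5.
v(4.25) = 4/21, v(4.5) = 2/11, v(5) = 1/6, v(7.5) = 2/17.
Sum = Σ Δt_i · v(t_i).
Sum ≈ 0.47052.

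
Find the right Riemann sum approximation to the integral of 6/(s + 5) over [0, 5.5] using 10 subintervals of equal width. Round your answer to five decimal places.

4.28344

Δs = (5.5 − 0)/10 = 0.55.
Right endpoints: 0.55, 1.1, 1.65, 2.2, 2.75, 3.3, 3.85, 4.4, 4.95, 5.5.
f(0.55) = 40/37, f(1.1) = 60/61, f(1.65) = 120/133, f(2.2) = 5/6, f(2.75) = 24/31, f(3.3) = 60/83, f(3.85) = 40/59, f(4.4) = 30/47, f(4.95) = 120/199, f(5.5) = 4/7.
Sum = Δs · [f(0.55) + f(1.1) + f(1.65) + ...].
Sum ≈ 4.28344.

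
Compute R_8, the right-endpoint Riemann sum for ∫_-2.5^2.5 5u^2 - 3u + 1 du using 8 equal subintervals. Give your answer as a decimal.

54.0234375

Δu = (2.5 − (-2.5))/8 = 0.625.
Right endpoints: -1.875, -1.25, -0.625, 0, 0.625, 1.25, 1.875, 2.5.
f(-1.875) = 24.203125, f(-1.25) = 12.5625, f(-0.625) = 4.828125, f(0) = 1, f(0.625) = 1.078125, f(1.25) = 5.0625, f(1.875) = 12.953125, f(2.5) = 24.75.
Sum = Δu · [f(-1.875) + f(-1.25) + f(-0.625) + ...].
Sum = 54.0234375.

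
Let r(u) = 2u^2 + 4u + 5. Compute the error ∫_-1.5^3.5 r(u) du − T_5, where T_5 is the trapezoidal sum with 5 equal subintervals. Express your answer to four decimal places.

-1.6667

Exact integral: ∫_-1.5^3.5 r(u) du ≈ 75.833333.
T_5 = 77.5.
Error ≈ 75.833333 − 77.5 ≈ -1.6667.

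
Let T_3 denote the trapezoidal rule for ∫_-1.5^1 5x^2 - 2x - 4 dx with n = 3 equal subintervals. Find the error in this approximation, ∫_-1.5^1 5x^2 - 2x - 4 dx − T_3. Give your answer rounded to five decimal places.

Exact integral: ∫_-1.5^1 f(x) dx ≈ -1.4583333.
T_3 ≈ -0.0115741.
Error ≈ -1.4583333 − (-0.0115741) ≈ -1.44676.

-1.44676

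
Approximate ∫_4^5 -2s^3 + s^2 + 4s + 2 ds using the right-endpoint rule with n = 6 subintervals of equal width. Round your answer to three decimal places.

-153.370

Δs = (5 − 4)/6 = 1/6.
Right endpoints: 25/6, 13/3, 4.5, 14/3, 29/6, 5.
f(25/6) = -5867/54, f(13/3) = -3365/27, f(4.5) = -142, f(14/3) = -4342/27, f(29/6) = -9781/54, f(5) = -203.
Sum = Δs · [f(25/6) + f(13/3) + f(4.5) + ...].
Sum ≈ -153.370.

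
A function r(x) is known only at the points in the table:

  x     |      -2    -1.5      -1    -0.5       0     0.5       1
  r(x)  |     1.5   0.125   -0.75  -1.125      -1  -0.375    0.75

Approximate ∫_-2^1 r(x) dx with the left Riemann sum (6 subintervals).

Δx = 0.5.
Sum = 0.5·[1.5 + 0.125 + (-0.75) + (-1.125) + (-1) + (-0.375)] = -0.8125.

-0.8125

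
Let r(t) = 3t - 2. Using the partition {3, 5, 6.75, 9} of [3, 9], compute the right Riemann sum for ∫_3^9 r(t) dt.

114.1875

Subinterval widths: 2, 1.75, 2.25.
Right endpoints: 5, 6.75, 9.
r(5) = 13, r(6.75) = 18.25, r(9) = 25.
Sum = Σ Δt_i · r(t_i).
Sum = 114.1875.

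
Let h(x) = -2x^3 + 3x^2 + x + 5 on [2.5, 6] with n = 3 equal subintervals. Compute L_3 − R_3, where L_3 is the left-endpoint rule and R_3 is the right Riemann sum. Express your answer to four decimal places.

359.3333

L_3 ≈ -233.916667.
R_3 = -593.25.
L_3 − R_3 ≈ 359.3333.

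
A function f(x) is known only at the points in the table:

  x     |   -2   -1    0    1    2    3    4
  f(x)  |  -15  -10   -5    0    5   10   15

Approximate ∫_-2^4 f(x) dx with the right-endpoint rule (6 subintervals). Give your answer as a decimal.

15

Δx = 1.
Sum = 1·[(-10) + (-5) + 0 + 5 + 10 + 15] = 15.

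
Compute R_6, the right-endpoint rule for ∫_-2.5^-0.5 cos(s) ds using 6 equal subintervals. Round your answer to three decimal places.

0.398

Δs = (-0.5 − (-2.5))/6 = 1/3.
Right endpoints: -13/6, -11/6, -1.5, -7/6, -5/6, -0.5.
f(-13/6) ≈ -0.561, f(-11/6) ≈ -0.260, f(-1.5) ≈ 0.071, f(-7/6) ≈ 0.393, f(-5/6) ≈ 0.672, f(-0.5) ≈ 0.878.
Sum = Δs · [f(-13/6) + f(-11/6) + f(-1.5) + ...].
Sum ≈ 0.398.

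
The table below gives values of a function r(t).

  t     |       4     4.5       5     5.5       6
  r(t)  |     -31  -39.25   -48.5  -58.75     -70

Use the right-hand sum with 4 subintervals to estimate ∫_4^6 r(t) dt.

-108.25

Δt = 0.5.
Sum = 0.5·[(-39.25) + (-48.5) + (-58.75) + (-70)] = -108.25.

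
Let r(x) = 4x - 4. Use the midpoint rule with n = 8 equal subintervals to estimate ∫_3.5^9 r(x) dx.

115.5

Δx = (9 − 3.5)/8 = 0.6875.
Midpoints: 3.84375, 4.53125, 5.21875, 5.90625, 6.59375, 7.28125, 7.96875, 8.65625.
r(3.84375) = 11.375, r(4.53125) = 14.125, r(5.21875) = 16.875, r(5.90625) = 19.625, r(6.59375) = 22.375, r(7.28125) = 25.125, r(7.96875) = 27.875, r(8.65625) = 30.625.
Sum = Δx · [r(3.84375) + r(4.53125) + r(5.21875) + ...].
Sum = 115.5.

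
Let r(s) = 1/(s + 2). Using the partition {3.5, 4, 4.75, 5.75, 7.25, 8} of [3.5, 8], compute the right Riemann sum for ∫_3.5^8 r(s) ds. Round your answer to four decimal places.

Subinterval widths: 0.5, 0.75, 1, 1.5, 0.75.
Right endpoints: 4, 4.75, 5.75, 7.25, 8.
r(4) = 1/6, r(4.75) = 4/27, r(5.75) = 4/31, r(7.25) = 4/37, r(8) = 0.1.
Sum = Σ Δs_i · r(s_i).
Sum ≈ 0.5606.

0.5606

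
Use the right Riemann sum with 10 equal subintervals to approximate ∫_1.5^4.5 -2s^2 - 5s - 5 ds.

-126.24

Δs = (4.5 − 1.5)/10 = 0.3.
Right endpoints: 1.8, 2.1, 2.4, 2.7, 3, 3.3, 3.6, 3.9, 4.2, 4.5.
f(1.8) = -20.48, f(2.1) = -24.32, f(2.4) = -28.52, f(2.7) = -33.08, f(3) = -38, f(3.3) = -43.28, f(3.6) = -48.92, f(3.9) = -54.92, f(4.2) = -61.28, f(4.5) = -68.
Sum = Δs · [f(1.8) + f(2.1) + f(2.4) + ...].
Sum = -126.24.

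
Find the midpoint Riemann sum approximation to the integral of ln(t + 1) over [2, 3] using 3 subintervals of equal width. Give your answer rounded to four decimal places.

1.2497

Δt = (3 − 2)/3 = 1/3.
Midpoints: 13/6, 2.5, 17/6.
f(13/6) ≈ 1.1527, f(2.5) ≈ 1.2528, f(17/6) ≈ 1.3437.
Sum = Δt · [f(13/6) + f(2.5) + f(17/6)].
Sum ≈ 1.2497.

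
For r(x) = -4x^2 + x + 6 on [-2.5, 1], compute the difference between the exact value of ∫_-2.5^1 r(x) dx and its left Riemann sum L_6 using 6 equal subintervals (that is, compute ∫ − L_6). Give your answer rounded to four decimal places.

7.9398

Exact integral: ∫_-2.5^1 r(x) dx ≈ -3.791667.
L_6 ≈ -11.731481.
Error ≈ -3.791667 − (-11.731481) ≈ 7.9398.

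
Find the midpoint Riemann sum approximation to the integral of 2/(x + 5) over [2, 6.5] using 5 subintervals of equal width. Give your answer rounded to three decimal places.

Δx = (6.5 − 2)/5 = 0.9.
Midpoints: 2.45, 3.35, 4.25, 5.15, 6.05.
f(2.45) = 40/149, f(3.35) = 40/167, f(4.25) = 8/37, f(5.15) = 40/203, f(6.05) = 40/221.
Sum = Δx · [f(2.45) + f(3.35) + f(4.25) + f(5.15) + f(6.05)].
Sum ≈ 0.992.

0.992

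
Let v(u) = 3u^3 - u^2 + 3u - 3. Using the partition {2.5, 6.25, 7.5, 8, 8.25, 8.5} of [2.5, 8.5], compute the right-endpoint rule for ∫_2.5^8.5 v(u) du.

Subinterval widths: 3.75, 1.25, 0.5, 0.25, 0.25.
Right endpoints: 6.25, 7.5, 8, 8.25, 8.5.
v(6.25) = 709.109375, v(7.5) = 1228.875, v(8) = 1493, v(8.25) = 1638.234375, v(8.5) = 1792.625.
Sum = Σ Δu_i · v(u_i).
Sum = 5799.46875.

5799.46875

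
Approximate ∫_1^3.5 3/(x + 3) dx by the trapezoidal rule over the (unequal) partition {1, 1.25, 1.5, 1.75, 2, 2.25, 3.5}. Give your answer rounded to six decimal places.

Subinterval widths: 0.25, 0.25, 0.25, 0.25, 0.25, 1.25.
f(1) = 0.75, f(1.25) = 12/17, f(1.5) = 2/3, f(1.75) = 12/19, f(2) = 0.6, f(2.25) = 4/7, f(3.5) = 6/13.
On each subinterval the trapezoid contributes (Δx_i/2)·[f(x_{i-1}) + f(x_i)].
Sum ≈ 1.461815.

1.461815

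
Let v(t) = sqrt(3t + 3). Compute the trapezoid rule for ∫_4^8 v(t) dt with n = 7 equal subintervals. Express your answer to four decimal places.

Δt = (8 − 4)/7 = 4/7.
v(4) ≈ 3.8730, v(32/7) ≈ 4.0883, v(36/7) ≈ 4.2929, v(40/7) ≈ 4.4881, v(44/7) ≈ 4.6752, v(48/7) ≈ 4.8550, v(52/7) ≈ 5.0285, v(8) ≈ 5.1962.
T_7 = (Δt/2)·[v(t_0) + 2v(t_1) + ... + 2v(t_{6}) + v(t_7)].
Sum ≈ 18.2643.

18.2643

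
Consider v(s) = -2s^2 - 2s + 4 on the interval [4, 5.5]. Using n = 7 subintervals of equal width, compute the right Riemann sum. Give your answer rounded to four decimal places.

-79.8980

Δs = (5.5 − 4)/7 = 3/14.
Right endpoints: 59/14, 31/7, 65/14, 34/7, 71/14, 37/7, 5.5.
v(59/14) = -3915/98, v(31/7) = -2160/49, v(65/14) = -4743/98, v(34/7) = -2592/49, v(71/14) = -5643/98, v(37/7) = -3060/49, v(5.5) = -67.5.
Sum = Δs · [v(59/14) + v(31/7) + v(65/14) + ...].
Sum ≈ -79.8980.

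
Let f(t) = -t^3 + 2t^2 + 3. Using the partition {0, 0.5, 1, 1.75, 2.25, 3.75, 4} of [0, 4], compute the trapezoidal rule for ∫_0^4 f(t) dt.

Subinterval widths: 0.5, 0.5, 0.75, 0.5, 1.5, 0.25.
f(0) = 3, f(0.5) = 3.375, f(1) = 4, f(1.75) = 3.765625, f(2.25) = 1.734375, f(3.75) = -21.609375, f(4) = -29.
On each subinterval the trapezoid contributes (Δt_i/2)·[f(t_{i-1}) + f(t_i)].
Sum = -13.5078125.

-13.5078125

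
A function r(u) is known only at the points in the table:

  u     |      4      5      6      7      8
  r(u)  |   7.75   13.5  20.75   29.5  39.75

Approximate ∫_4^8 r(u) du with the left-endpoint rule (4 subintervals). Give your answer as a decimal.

Δu = 1.
Sum = 1·[7.75 + 13.5 + 20.75 + 29.5] = 71.5.

71.5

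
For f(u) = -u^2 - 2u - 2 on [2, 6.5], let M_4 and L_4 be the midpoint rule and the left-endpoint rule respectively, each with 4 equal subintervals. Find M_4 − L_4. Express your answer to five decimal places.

M_4 ≈ -135.6503906.
L_4 = -110.49609375.
M_4 − L_4 ≈ -25.15430.

-25.15430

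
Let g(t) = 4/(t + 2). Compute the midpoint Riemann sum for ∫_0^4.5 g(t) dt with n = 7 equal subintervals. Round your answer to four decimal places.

4.6993

Δt = (4.5 − 0)/7 = 9/14.
Midpoints: 9/28, 27/28, 45/28, 2.25, 81/28, 99/28, 117/28.
g(9/28) = 112/65, g(27/28) = 112/83, g(45/28) = 112/101, g(2.25) = 16/17, g(81/28) = 112/137, g(99/28) = 112/155, g(117/28) = 112/173.
Sum = Δt · [g(9/28) + g(27/28) + g(45/28) + ...].
Sum ≈ 4.6993.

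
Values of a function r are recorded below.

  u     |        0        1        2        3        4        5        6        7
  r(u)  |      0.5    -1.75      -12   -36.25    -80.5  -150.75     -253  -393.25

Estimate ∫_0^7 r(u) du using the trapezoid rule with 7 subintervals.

-730.625

Δu = 1.
T_7 = (1/2)·[0.5 + 2·(-1.75) + 2·(-12) + 2·(-36.25) + 2·(-80.5) + 2·(-150.75) + 2·(-253) + (-393.25)] = -730.625.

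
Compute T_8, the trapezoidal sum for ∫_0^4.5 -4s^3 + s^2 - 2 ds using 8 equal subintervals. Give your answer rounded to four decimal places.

-394.8574

Δs = (4.5 − 0)/8 = 0.5625.
f(0) = -2, f(0.5625) = -2453/1024, f(1.125) = -6.4296875, f(1.6875) = -18815/1024, f(2.25) = -42.5, f(2.8125) = -85073/1024, f(3.375) = -144.3828125, f(3.9375) = -236219/1024, f(4.5) = -346.25.
T_8 = (Δs/2)·[f(s_0) + 2f(s_1) + ... + 2f(s_{7}) + f(s_8)].
Sum ≈ -394.8574.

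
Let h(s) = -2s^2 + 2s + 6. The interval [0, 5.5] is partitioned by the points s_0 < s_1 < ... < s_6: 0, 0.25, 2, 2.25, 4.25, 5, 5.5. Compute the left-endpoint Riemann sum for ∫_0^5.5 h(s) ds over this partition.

Subinterval widths: 0.25, 1.75, 0.25, 2, 0.75, 0.5.
Left endpoints: 0, 0.25, 2, 2.25, 4.25, 5.
h(0) = 6, h(0.25) = 6.375, h(2) = 2, h(2.25) = 0.375, h(4.25) = -21.625, h(5) = -34.
Sum = Σ Δs_i · h(s_i).
Sum = -19.3125.

-19.3125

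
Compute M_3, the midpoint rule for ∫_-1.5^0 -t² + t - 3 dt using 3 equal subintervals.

-6.71875

Δt = (0 − (-1.5))/3 = 0.5.
Midpoints: -1.25, -0.75, -0.25.
f(-1.25) = -5.8125, f(-0.75) = -4.3125, f(-0.25) = -3.3125.
Sum = Δt · [f(-1.25) + f(-0.75) + f(-0.25)].
Sum = -6.71875.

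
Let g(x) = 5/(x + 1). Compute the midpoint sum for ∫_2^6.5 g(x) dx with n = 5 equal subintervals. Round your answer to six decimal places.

Δx = (6.5 − 2)/5 = 0.9.
Midpoints: 2.45, 3.35, 4.25, 5.15, 6.05.
g(2.45) = 100/69, g(3.35) = 100/87, g(4.25) = 20/21, g(5.15) = 100/123, g(6.05) = 100/141.
Sum = Δx · [g(2.45) + g(3.35) + g(4.25) + g(5.15) + g(6.05)].
Sum ≈ 4.565979.

4.565979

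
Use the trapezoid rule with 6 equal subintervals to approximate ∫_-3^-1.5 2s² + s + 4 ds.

18.40625

Δs = (-1.5 − (-3))/6 = 0.25.
f(-3) = 19, f(-2.75) = 16.375, f(-2.5) = 14, f(-2.25) = 11.875, f(-2) = 10, f(-1.75) = 8.375, f(-1.5) = 7.
T_6 = (Δs/2)·[f(s_0) + 2f(s_1) + ... + 2f(s_{5}) + f(s_6)].
Sum = 18.40625.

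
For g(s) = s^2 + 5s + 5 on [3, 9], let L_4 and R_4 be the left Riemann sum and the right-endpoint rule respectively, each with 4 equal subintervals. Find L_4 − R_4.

-153

L_4 = 369.75.
R_4 = 522.75.
L_4 − R_4 = -153.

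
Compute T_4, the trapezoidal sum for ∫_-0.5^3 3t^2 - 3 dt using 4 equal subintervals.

17.96484375

Δt = (3 − (-0.5))/4 = 0.875.
f(-0.5) = -2.25, f(0.375) = -2.578125, f(1.25) = 1.6875, f(2.125) = 10.546875, f(3) = 24.
T_4 = (Δt/2)·[f(t_0) + 2f(t_1) + 2f(t_2) + 2f(t_3) + f(t_4)].
Sum = 17.96484375.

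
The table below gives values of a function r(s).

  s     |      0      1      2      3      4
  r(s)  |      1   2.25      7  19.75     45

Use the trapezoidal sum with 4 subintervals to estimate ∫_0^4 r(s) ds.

52

Δs = 1.
T_4 = (1/2)·[1 + 2·2.25 + 2·7 + 2·19.75 + 45] = 52.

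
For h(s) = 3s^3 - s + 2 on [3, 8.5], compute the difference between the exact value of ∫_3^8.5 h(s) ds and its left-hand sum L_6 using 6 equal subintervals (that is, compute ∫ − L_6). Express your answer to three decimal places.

764.915

Exact integral: ∫_3^8.5 h(s) ds = 3833.671875.
L_6 ≈ 3068.75651.
Error ≈ 3833.671875 − 3068.75651 ≈ 764.915.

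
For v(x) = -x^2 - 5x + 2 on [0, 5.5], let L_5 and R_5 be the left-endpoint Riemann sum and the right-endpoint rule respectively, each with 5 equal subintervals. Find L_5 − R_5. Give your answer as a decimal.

L_5 = -89.43.
R_5 = -152.955.
L_5 − R_5 = 63.525.

63.525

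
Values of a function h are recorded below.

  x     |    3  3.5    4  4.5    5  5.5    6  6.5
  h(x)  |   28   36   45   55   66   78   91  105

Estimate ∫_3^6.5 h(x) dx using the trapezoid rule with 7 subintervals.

218.75

Δx = 0.5.
T_7 = (0.5/2)·[28 + 2·36 + 2·45 + 2·55 + 2·66 + 2·78 + 2·91 + 105] = 218.75.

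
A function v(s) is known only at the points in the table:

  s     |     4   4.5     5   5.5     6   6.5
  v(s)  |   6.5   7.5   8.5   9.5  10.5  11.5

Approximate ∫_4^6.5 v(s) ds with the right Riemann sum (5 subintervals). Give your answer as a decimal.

Δs = 0.5.
Sum = 0.5·[7.5 + 8.5 + 9.5 + 10.5 + 11.5] = 23.75.

23.75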